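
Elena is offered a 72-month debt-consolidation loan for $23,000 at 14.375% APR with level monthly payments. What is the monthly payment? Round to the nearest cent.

$478.56

At 14.375% the monthly rate is 0.0119792, so the payment is 23,000 × 0.0119792 / (1 − 1.0119792^−72) = $478.56.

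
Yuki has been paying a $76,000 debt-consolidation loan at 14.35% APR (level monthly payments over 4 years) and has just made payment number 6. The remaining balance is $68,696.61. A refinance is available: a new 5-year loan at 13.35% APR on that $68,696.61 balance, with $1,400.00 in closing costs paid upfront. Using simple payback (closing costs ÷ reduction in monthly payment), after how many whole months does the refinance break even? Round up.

3 months

Current payment = 76,000 × 14.35%/12 / (1 − (1+0.0119583)^−48) = $2,090.18.
Refinanced payment = 68,696.61 × 0.0111250 / (1 − (1+0.0111250)^−60) = $1,575.39.
Monthly savings = $2,090.18 − $1,575.39 = $514.79.
Break-even = $1,400.00 / $514.79 = 2.72 → 3 months.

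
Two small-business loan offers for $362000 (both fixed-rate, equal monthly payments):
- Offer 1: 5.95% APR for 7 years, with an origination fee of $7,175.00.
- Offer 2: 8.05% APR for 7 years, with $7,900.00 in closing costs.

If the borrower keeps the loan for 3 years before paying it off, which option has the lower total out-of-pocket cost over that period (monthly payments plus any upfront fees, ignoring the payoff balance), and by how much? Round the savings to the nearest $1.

Offer 1 by $14,103

Offer 1: monthly rate = 5.95%/12 = 0.0049583; payment = 362,000 × 0.0049583 / (1 − (1+0.0049583)^−84) = $5,279.62.
Offer 2: monthly rate = 8.05%/12 = 0.0067083; payment = 362,000 × 0.0067083 / (1 − (1+0.0067083)^−84) = $5,651.23.
Over 36 months: Offer 1 costs 36 × $5,279.62 + $7,175.00 = $197,241.32; Offer 2 costs 36 × $5,651.23 + $7,900.00 = $211,344.28.
Offer 1 is cheaper by $211,344.28 − $197,241.32 = $14,102.96.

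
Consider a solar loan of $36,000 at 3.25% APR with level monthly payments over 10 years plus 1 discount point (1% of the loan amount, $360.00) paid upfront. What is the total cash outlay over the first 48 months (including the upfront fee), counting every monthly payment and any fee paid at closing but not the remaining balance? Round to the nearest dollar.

$17,246

Monthly rate = 3.25%/12 = 0.0027083; payment = 36,000 × 0.0027083 / (1 − (1+0.0027083)^−120) = $351.79.
Total outlay = 48 × $351.79 + $360.00 = $17,245.92.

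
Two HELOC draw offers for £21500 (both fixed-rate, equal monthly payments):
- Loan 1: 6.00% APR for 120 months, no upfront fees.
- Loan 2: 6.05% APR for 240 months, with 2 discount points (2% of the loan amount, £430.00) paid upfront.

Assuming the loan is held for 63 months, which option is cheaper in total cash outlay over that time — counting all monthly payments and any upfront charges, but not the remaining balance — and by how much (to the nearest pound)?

Loan 1: at 6.00% the monthly rate is 0.0050000, so the payment is 21,500 × 0.0050000 / (1 − 1.0050000^−120) = £238.69.
Loan 2: at 6.05% the monthly rate is 0.0050417, so the payment is 21,500 × 0.0050417 / (1 − 1.0050417^−240) = £154.65.
Over 63 months: Loan 1 costs 63 × £238.69 = £15,037.47; Loan 2 costs 63 × £154.65 + £430.00 = £10,172.95.
Loan 2 is cheaper by £15,037.47 − £10,172.95 = £4,864.52.

Loan 2 by £4,865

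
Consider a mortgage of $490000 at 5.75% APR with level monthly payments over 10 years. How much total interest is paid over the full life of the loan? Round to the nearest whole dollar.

$155,443

At 5.75% the monthly rate is 0.0047917, so the payment is 490,000 × 0.0047917 / (1 − 1.0047917^−120) = $5,378.69.
Total paid = 120 × $5,378.69 = $645,442.80; interest = $645,442.80 − $490,000 = $155,442.80.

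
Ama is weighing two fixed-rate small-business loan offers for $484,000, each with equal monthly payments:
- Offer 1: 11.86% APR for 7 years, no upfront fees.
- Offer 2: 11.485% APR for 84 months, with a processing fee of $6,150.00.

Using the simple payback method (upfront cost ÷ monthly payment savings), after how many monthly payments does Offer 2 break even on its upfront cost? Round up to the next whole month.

64 months

Offer 1: monthly rate = 11.86%/12 = 0.0098833; payment = 484,000 × 0.0098833 / (1 − (1+0.0098833)^−84) = $8,507.73.
Offer 2: at 11.485% the monthly rate is 0.0095708, so the payment is 484,000 × 0.0095708 / (1 − 1.0095708^−84) = $8,411.20.
Monthly savings = $8,507.73 − $8,411.20 = $96.53.
Break-even = $6,150.00 / $96.53 = 63.71 → 64 months.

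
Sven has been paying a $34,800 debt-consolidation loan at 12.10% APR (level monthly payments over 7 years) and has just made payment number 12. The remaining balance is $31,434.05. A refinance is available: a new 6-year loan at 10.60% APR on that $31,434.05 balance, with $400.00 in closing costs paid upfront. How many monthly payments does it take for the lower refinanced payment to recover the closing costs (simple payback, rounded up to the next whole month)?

Current payment = 34,800 × 12.1%/12 / (1 − (1+0.0100833)^−84) = $616.18.
Refinanced payment = 31,434.05 × 0.0088333 / (1 − (1+0.0088333)^−72) = $591.90.
Monthly savings = $616.18 − $591.90 = $24.28.
Break-even = $400.00 / $24.28 = 16.47 → 17 months.

17 months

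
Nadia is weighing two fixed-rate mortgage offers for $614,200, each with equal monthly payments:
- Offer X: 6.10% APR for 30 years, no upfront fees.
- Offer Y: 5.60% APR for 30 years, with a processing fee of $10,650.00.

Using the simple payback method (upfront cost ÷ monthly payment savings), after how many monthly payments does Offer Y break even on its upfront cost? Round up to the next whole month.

55 months

Offer X: at 6.10% the monthly rate is 0.0050833, so the payment is 614,200 × 0.0050833 / (1 − 1.0050833^−360) = $3,722.02.
Offer Y: at 5.60% the monthly rate is 0.0046667, so the payment is 614,200 × 0.0046667 / (1 − 1.0046667^−360) = $3,525.99.
Monthly savings = $3,722.02 − $3,525.99 = $196.03.
Break-even = $10,650.00 / $196.03 = 54.33 → 55 months.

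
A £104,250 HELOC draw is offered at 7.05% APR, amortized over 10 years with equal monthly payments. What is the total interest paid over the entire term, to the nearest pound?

£41,324

Monthly rate = 7.05%/12 = 0.0058750; payment = 104,250 × 0.0058750 / (1 − (1+0.0058750)^−120) = £1,213.12.
Total paid = 120 × £1,213.12 = £145,574.40; interest = £145,574.40 − £104,250 = £41,324.40.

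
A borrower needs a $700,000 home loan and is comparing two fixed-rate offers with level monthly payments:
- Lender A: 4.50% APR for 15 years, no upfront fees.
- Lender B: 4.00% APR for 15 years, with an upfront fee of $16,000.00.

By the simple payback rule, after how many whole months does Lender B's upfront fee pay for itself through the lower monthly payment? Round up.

91 months

Lender A: at 4.50% the monthly rate is 0.0037500, so the payment is 700,000 × 0.0037500 / (1 − 1.0037500^−180) = $5,354.95.
Lender B: at 4.00% the monthly rate is 0.0033333, so the payment is 700,000 × 0.0033333 / (1 − 1.0033333^−180) = $5,177.82.
Monthly savings = $5,354.95 − $5,177.82 = $177.13.
Break-even = $16,000.00 / $177.13 = 90.33 → 91 months.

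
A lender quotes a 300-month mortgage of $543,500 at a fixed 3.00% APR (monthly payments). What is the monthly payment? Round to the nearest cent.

$2,577.34

At 3.00% the monthly rate is 0.0025000, so the payment is 543,500 × 0.0025000 / (1 − 1.0025000^−300) = $2,577.34.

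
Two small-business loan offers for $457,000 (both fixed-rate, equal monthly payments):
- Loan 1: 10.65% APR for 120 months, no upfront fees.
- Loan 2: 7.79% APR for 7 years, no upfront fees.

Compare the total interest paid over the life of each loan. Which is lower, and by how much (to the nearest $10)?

Loan 1: at 10.65% the monthly rate is 0.0088750, so the payment is 457,000 × 0.0088750 / (1 − 1.0088750^−120) = $6,204.98.
Total interest on Loan 1 = 120 × $6,204.98 − $457,000 = $287,597.60.
Loan 2: at 7.79% the monthly rate is 0.0064917, so the payment is 457,000 × 0.0064917 / (1 − 1.0064917^−84) = $7,075.18.
Total interest on Loan 2 = 84 × $7,075.18 − $457,000 = $137,315.12.
Loan 2 is lower by $150,282.48.

Loan 2 by $150,280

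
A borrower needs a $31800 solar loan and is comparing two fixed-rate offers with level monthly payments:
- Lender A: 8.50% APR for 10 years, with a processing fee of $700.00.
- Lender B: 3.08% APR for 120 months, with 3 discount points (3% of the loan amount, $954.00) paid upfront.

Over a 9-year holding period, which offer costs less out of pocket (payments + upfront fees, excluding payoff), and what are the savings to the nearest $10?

Lender B by $9,040

Lender A: monthly rate = 8.5%/12 = 0.0070833; payment = 31,800 × 0.0070833 / (1 − (1+0.0070833)^−120) = $394.27.
Lender B: monthly rate = 3.08%/12 = 0.0025667; payment = 31,800 × 0.0025667 / (1 − (1+0.0025667)^−120) = $308.24.
Over 108 months: Lender A costs 108 × $394.27 + $700.00 = $43,281.16; Lender B costs 108 × $308.24 + $954.00 = $34,243.92.
Lender B is cheaper by $43,281.16 − $34,243.92 = $9,037.24.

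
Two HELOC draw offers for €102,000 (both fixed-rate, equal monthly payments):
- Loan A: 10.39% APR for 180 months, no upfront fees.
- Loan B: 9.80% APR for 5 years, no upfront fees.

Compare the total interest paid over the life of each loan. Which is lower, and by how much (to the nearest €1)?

Loan B by €72,271

Loan A: at 10.39% the monthly rate is 0.0086583, so the payment is 102,000 × 0.0086583 / (1 − 1.0086583^−180) = €1,120.56.
Total interest on Loan A = 180 × €1,120.56 − €102,000 = €99,700.80.
Loan B: at 9.80% the monthly rate is 0.0081667, so the payment is 102,000 × 0.0081667 / (1 − 1.0081667^−60) = €2,157.17.
Total interest on Loan B = 60 × €2,157.17 − €102,000 = €27,430.20.
Loan B is lower by €72,270.60.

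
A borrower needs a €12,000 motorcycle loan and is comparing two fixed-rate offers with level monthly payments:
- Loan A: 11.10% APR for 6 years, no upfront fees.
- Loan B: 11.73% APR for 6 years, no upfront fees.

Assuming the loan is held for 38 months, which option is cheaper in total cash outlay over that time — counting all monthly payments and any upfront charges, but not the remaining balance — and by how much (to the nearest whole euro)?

Loan A by €148

Loan A: monthly rate = 11.1%/12 = 0.0092500; payment = 12,000 × 0.0092500 / (1 − (1+0.0092500)^−72) = €229.02.
Loan B: at 11.73% the monthly rate is 0.0097750, so the payment is 12,000 × 0.0097750 / (1 − 1.0097750^−72) = €232.92.
Over 38 months: Loan A costs 38 × €229.02 = €8,702.76; Loan B costs 38 × €232.92 = €8,850.96.
Loan A is cheaper by €8,850.96 − €8,702.76 = €148.20.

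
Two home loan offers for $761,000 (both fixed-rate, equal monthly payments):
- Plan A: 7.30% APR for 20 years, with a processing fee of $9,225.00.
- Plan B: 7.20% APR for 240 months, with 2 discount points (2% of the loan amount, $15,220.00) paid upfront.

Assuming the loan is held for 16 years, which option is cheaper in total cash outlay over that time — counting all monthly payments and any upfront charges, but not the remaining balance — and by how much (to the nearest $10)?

Plan A: at 7.30% the monthly rate is 0.0060833, so the payment is 761,000 × 0.0060833 / (1 − 1.0060833^−240) = $6,037.84.
Plan B: at 7.20% the monthly rate is 0.0060000, so the payment is 761,000 × 0.0060000 / (1 − 1.0060000^−240) = $5,991.73.
Over 192 months: Plan A costs 192 × $6,037.84 + $9,225.00 = $1,168,490.28; Plan B costs 192 × $5,991.73 + $15,220.00 = $1,165,632.16.
Plan B is cheaper by $1,168,490.28 − $1,165,632.16 = $2,858.12.

Plan B by $2,860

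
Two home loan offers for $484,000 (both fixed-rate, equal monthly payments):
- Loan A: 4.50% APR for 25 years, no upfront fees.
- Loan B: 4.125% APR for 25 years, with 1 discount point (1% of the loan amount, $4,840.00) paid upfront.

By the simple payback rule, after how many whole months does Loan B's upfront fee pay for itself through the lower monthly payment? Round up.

48 months

Loan A: monthly rate = 4.5%/12 = 0.0037500; payment = 484,000 × 0.0037500 / (1 − (1+0.0037500)^−300) = $2,690.23.
Loan B: at 4.125% the monthly rate is 0.0034375, so the payment is 484,000 × 0.0034375 / (1 − 1.0034375^−300) = $2,588.25.
Monthly savings = $2,690.23 − $2,588.25 = $101.98.
Break-even = $4,840.00 / $101.98 = 47.46 → 48 months.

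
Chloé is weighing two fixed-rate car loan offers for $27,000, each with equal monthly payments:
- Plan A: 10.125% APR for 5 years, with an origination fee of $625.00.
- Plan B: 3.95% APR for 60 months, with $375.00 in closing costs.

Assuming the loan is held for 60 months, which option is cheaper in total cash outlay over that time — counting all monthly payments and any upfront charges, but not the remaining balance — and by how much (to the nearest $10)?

Plan B by $4,970

Plan A: monthly rate = 10.125%/12 = 0.0084375; payment = 27,000 × 0.0084375 / (1 − (1+0.0084375)^−60) = $575.33.
Plan B: monthly rate = 3.95%/12 = 0.0032917; payment = 27,000 × 0.0032917 / (1 − (1+0.0032917)^−60) = $496.64.
Over 60 months: Plan A costs 60 × $575.33 + $625.00 = $35,144.80; Plan B costs 60 × $496.64 + $375.00 = $30,173.40.
Plan B is cheaper by $35,144.80 − $30,173.40 = $4,971.40.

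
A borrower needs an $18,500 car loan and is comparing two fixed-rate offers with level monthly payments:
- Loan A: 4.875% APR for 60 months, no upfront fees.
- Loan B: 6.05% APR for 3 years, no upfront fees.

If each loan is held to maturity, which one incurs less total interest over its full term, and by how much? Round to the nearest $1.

Loan A: at 4.875% the monthly rate is 0.0040625, so the payment is 18,500 × 0.0040625 / (1 − 1.0040625^−60) = $348.06.
Total interest on Loan A = 60 × $348.06 − $18,500 = $2,383.60.
Loan B: at 6.05% the monthly rate is 0.0050417, so the payment is 18,500 × 0.0050417 / (1 − 1.0050417^−36) = $563.23.
Total interest on Loan B = 36 × $563.23 − $18,500 = $1,776.28.
Loan B is lower by $607.32.

Loan B by $607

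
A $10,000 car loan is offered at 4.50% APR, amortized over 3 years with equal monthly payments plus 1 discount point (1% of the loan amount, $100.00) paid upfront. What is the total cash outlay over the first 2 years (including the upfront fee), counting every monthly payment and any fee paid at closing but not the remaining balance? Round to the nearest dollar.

At 4.50% the monthly rate is 0.0037500, so the payment is 10,000 × 0.0037500 / (1 − 1.0037500^−36) = $297.47.
Total outlay = 24 × $297.47 + $100.00 = $7,239.28.

$7,239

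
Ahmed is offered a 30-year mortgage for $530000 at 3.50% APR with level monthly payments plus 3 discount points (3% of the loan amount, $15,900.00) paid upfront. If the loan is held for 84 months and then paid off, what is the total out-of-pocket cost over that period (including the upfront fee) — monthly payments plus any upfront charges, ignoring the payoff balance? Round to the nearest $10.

Monthly rate = 3.5%/12 = 0.0029167; payment = 530,000 × 0.0029167 / (1 − (1+0.0029167)^−360) = $2,379.94.
Total outlay = 84 × $2,379.94 + $15,900.00 = $215,814.96.

$215,810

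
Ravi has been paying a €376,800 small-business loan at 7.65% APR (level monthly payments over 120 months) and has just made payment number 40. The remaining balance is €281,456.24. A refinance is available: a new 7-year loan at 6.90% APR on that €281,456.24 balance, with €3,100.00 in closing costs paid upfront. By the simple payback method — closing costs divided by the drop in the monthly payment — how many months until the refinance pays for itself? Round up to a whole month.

Current payment = 376,800 × 7.65%/12 / (1 − (1+0.0063750)^−120) = €4,502.24.
Refinanced payment = 281,456.24 × 0.0057500 / (1 − (1+0.0057500)^−84) = €4,234.18.
Monthly savings = €4,502.24 − €4,234.18 = €268.06.
Break-even = €3,100.00 / €268.06 = 11.56 → 12 months.

12 months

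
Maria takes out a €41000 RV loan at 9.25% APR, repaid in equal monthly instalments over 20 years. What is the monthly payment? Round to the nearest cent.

Monthly rate = 9.25%/12 = 0.0077083; payment = 41,000 × 0.0077083 / (1 − (1+0.0077083)^−240) = €375.51.

€375.51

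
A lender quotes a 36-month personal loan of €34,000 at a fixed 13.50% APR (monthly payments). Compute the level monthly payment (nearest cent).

€1,153.80

At 13.50% the monthly rate is 0.0112500, so the payment is 34,000 × 0.0112500 / (1 − 1.0112500^−36) = €1,153.80.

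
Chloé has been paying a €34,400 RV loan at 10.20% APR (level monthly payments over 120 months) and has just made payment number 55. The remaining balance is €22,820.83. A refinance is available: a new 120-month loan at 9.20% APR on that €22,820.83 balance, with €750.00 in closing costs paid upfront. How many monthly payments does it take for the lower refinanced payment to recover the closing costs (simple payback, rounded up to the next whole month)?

Current payment = 34,400 × 10.2%/12 / (1 − (1+0.0085000)^−120) = €458.42.
Refinanced payment = 22,820.83 × 0.0076667 / (1 − (1+0.0076667)^−120) = €291.56.
Monthly savings = €458.42 − €291.56 = €166.86.
Break-even = €750.00 / €166.86 = 4.49 → 5 months.

5 months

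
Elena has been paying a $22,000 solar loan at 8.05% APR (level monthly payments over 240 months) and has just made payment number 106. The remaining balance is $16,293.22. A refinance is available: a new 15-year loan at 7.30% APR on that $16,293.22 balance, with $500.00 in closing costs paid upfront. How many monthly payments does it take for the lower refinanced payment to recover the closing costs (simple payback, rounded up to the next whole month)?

Current payment = 22,000 × 8.05%/12 / (1 − (1+0.0067083)^−240) = $184.70.
Refinanced payment = 16,293.22 × 0.0060833 / (1 − (1+0.0060833)^−180) = $149.19.
Monthly savings = $184.70 − $149.19 = $35.51.
Break-even = $500.00 / $35.51 = 14.08 → 15 months.

15 months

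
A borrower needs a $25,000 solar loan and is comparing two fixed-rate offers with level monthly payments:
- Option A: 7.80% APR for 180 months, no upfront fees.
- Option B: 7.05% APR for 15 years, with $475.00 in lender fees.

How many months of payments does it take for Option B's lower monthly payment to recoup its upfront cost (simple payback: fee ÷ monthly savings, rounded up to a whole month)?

Option A: at 7.80% the monthly rate is 0.0065000, so the payment is 25,000 × 0.0065000 / (1 − 1.0065000^−180) = $236.04.
Option B: at 7.05% the monthly rate is 0.0058750, so the payment is 25,000 × 0.0058750 / (1 − 1.0058750^−180) = $225.41.
Monthly savings = $236.04 − $225.41 = $10.63.
Break-even = $475.00 / $10.63 = 44.68 → 45 months.

45 months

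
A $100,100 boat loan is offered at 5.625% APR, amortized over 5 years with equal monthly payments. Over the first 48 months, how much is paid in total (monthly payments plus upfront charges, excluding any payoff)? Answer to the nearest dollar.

$92,055

At 5.625% the monthly rate is 0.0046875, so the payment is 100,100 × 0.0046875 / (1 − 1.0046875^−60) = $1,917.81.
Total outlay = 48 × $1,917.81 = $92,054.88.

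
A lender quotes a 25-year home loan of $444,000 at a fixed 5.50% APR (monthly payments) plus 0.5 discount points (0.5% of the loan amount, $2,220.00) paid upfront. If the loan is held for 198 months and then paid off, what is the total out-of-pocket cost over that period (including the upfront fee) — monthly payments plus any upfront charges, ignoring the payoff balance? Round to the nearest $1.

At 5.50% the monthly rate is 0.0045833, so the payment is 444,000 × 0.0045833 / (1 − 1.0045833^−300) = $2,726.55.
Total outlay = 198 × $2,726.55 + $2,220.00 = $542,076.90.

$542,077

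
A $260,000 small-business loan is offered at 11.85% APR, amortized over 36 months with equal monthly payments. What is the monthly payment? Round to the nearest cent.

At 11.85% the monthly rate is 0.0098750, so the payment is 260,000 × 0.0098750 / (1 − 1.0098750^−36) = $8,617.11.

$8,617.11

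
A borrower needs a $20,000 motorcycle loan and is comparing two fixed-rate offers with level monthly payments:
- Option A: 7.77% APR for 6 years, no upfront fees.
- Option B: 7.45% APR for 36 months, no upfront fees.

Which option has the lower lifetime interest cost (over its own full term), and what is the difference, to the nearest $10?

Option B by $2,710

Option A: monthly rate = 7.77%/12 = 0.0064750; payment = 20,000 × 0.0064750 / (1 − (1+0.0064750)^−72) = $348.42.
Total interest on Option A = 72 × $348.42 − $20,000 = $5,086.24.
Option B: at 7.45% the monthly rate is 0.0062083, so the payment is 20,000 × 0.0062083 / (1 − 1.0062083^−36) = $621.67.
Total interest on Option B = 36 × $621.67 − $20,000 = $2,380.12.
Option B is lower by $2,706.12.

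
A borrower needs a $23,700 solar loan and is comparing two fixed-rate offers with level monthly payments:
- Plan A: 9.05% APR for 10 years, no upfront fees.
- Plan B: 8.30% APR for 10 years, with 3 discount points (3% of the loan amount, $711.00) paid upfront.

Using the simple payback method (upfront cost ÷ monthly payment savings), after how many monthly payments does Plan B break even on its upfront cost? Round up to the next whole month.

75 months

Plan A: monthly rate = 9.05%/12 = 0.0075417; payment = 23,700 × 0.0075417 / (1 − (1+0.0075417)^−120) = $300.86.
Plan B: monthly rate = 8.3%/12 = 0.0069167; payment = 23,700 × 0.0069167 / (1 − (1+0.0069167)^−120) = $291.32.
Monthly savings = $300.86 − $291.32 = $9.54.
Break-even = $711.00 / $9.54 = 74.53 → 75 months.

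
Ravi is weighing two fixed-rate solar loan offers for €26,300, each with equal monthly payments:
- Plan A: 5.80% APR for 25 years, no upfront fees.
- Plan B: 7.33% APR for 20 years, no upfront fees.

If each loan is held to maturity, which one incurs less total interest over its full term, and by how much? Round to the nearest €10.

Plan A: at 5.80% the monthly rate is 0.0048333, so the payment is 26,300 × 0.0048333 / (1 − 1.0048333^−300) = €166.25.
Total interest on Plan A = 300 × €166.25 − €26,300 = €23,575.00.
Plan B: monthly rate = 7.33%/12 = 0.0061083; payment = 26,300 × 0.0061083 / (1 − (1+0.0061083)^−240) = €209.15.
Total interest on Plan B = 240 × €209.15 − €26,300 = €23,896.00.
Plan A is lower by €321.00.

Plan A by €320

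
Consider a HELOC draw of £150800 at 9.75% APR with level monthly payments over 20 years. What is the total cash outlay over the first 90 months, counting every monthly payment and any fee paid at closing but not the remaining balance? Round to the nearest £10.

£128,730

Monthly rate = 9.75%/12 = 0.0081250; payment = 150,800 × 0.0081250 / (1 − (1+0.0081250)^−240) = £1,430.36.
Total outlay = 90 × £1,430.36 = £128,732.40.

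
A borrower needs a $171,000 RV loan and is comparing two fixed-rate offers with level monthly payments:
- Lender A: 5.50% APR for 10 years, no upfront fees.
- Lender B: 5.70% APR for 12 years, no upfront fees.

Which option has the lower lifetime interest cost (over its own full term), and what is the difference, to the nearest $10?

Lender A by $13,790

Lender A: at 5.50% the monthly rate is 0.0045833, so the payment is 171,000 × 0.0045833 / (1 − 1.0045833^−120) = $1,855.80.
Total interest on Lender A = 120 × $1,855.80 − $171,000 = $51,696.00.
Lender B: monthly rate = 5.7%/12 = 0.0047500; payment = 171,000 × 0.0047500 / (1 − (1+0.0047500)^−144) = $1,642.28.
Total interest on Lender B = 144 × $1,642.28 − $171,000 = $65,488.32.
Lender A is lower by $13,792.32.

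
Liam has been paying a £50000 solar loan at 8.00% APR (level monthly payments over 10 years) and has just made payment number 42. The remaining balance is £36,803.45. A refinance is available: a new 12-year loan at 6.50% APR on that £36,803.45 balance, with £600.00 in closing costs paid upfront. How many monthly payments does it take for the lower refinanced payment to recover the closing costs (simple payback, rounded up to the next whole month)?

3 months

Current payment = 50,000 × 8%/12 / (1 − (1+0.0066667)^−120) = £606.64.
Refinanced payment = 36,803.45 × 0.0054167 / (1 − (1+0.0054167)^−144) = £368.74.
Monthly savings = £606.64 − £368.74 = £237.90.
Break-even = £600.00 / £237.90 = 2.52 → 3 months.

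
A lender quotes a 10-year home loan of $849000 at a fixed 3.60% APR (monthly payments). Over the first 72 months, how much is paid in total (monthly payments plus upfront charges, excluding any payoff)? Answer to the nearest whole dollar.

Monthly rate = 3.6%/12 = 0.0030000; payment = 849,000 × 0.0030000 / (1 − (1+0.0030000)^−120) = $8,435.24.
Total outlay = 72 × $8,435.24 = $607,337.28.

$607,337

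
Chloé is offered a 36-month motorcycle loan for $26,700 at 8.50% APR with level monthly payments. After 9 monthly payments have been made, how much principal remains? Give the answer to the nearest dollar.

With monthly rate i = 8.5%/12 = 0.0070833, the balance after k of n payments is P · [(1+i)^n − (1+i)^k] / [(1+i)^n − 1].
(1+0.0070833)^36 = 1.28930217 and (1+0.0070833)^9 = 1.06558642, so the balance is 26,700 × (1.28930217 − 1.06558642) / (1.28930217 − 1) = $20,646.96.

$20,647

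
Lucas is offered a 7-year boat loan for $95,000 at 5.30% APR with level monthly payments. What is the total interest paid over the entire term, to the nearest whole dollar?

$18,917

Monthly rate = 5.3%/12 = 0.0044167; payment = 95,000 × 0.0044167 / (1 − (1+0.0044167)^−84) = $1,356.15.
Total paid = 84 × $1,356.15 = $113,916.60; interest = $113,916.60 − $95,000 = $18,916.60.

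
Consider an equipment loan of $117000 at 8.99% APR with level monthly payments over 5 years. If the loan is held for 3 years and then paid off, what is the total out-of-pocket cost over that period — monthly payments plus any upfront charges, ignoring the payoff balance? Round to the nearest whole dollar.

Monthly rate = 8.99%/12 = 0.0074917; payment = 117,000 × 0.0074917 / (1 − (1+0.0074917)^−60) = $2,428.16.
Total outlay = 36 × $2,428.16 = $87,413.76.

$87,414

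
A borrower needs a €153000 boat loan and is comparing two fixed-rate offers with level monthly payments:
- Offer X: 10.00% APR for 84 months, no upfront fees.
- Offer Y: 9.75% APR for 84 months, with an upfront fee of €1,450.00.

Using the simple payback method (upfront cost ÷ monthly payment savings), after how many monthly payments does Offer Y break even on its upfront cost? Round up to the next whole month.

74 months

Offer X: at 10.00% the monthly rate is 0.0083333, so the payment is 153,000 × 0.0083333 / (1 − 1.0083333^−84) = €2,539.98.
Offer Y: monthly rate = 9.75%/12 = 0.0081250; payment = 153,000 × 0.0081250 / (1 − (1+0.0081250)^−84) = €2,520.26.
Monthly savings = €2,539.98 − €2,520.26 = €19.72.
Break-even = €1,450.00 / €19.72 = 73.53 → 74 months.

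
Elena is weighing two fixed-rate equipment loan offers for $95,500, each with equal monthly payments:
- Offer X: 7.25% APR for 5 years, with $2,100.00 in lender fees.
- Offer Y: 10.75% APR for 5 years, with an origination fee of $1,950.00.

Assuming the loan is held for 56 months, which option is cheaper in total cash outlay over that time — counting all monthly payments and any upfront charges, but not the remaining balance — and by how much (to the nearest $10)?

Offer X: at 7.25% the monthly rate is 0.0060417, so the payment is 95,500 × 0.0060417 / (1 − 1.0060417^−60) = $1,902.30.
Offer Y: monthly rate = 10.75%/12 = 0.0089583; payment = 95,500 × 0.0089583 / (1 − (1+0.0089583)^−60) = $2,064.51.
Over 56 months: Offer X costs 56 × $1,902.30 + $2,100.00 = $108,628.80; Offer Y costs 56 × $2,064.51 + $1,950.00 = $117,562.56.
Offer X is cheaper by $117,562.56 − $108,628.80 = $8,933.76.

Offer X by $8,930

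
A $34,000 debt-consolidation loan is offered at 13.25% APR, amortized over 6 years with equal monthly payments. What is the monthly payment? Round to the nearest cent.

$687.01

Monthly rate = 13.25%/12 = 0.0110417; payment = 34,000 × 0.0110417 / (1 − (1+0.0110417)^−72) = $687.01.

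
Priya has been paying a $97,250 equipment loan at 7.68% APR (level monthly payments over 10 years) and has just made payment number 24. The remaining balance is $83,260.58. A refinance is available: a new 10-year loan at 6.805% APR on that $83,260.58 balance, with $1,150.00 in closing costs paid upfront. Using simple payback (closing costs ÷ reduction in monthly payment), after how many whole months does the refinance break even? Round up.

Current payment = 97,250 × 7.68%/12 / (1 − (1+0.0064000)^−120) = $1,163.53.
Refinanced payment = 83,260.58 × 0.0056708 / (1 − (1+0.0056708)^−120) = $958.38.
Monthly savings = $1,163.53 − $958.38 = $205.15.
Break-even = $1,150.00 / $205.15 = 5.61 → 6 months.

6 months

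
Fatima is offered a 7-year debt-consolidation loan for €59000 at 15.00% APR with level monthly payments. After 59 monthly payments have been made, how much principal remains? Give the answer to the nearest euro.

With monthly rate i = 15%/12 = 0.0125000, the balance after k of n payments is P · [(1+i)^n − (1+i)^k] / [(1+i)^n − 1].
(1+0.0125000)^84 = 2.83911300 and (1+0.0125000)^59 = 2.08116676, so the balance is 59,000 × (2.83911300 − 2.08116676) / (2.83911300 − 1) = €24,315.43.

€24,315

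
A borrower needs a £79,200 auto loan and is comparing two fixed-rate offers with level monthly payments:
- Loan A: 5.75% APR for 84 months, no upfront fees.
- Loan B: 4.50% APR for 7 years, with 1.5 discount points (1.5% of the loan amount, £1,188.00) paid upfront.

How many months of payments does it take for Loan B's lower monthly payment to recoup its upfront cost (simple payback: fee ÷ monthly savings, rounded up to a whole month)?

26 months

Loan A: monthly rate = 5.75%/12 = 0.0047917; payment = 79,200 × 0.0047917 / (1 − (1+0.0047917)^−84) = £1,147.53.
Loan B: at 4.50% the monthly rate is 0.0037500, so the payment is 79,200 × 0.0037500 / (1 − 1.0037500^−84) = £1,100.89.
Monthly savings = £1,147.53 − £1,100.89 = £46.64.
Break-even = £1,188.00 / £46.64 = 25.47 → 26 months.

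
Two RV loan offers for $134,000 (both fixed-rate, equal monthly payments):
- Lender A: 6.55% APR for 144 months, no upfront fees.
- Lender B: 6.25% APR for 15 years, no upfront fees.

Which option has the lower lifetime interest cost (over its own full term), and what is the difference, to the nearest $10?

Lender A by $12,970

Lender A: at 6.55% the monthly rate is 0.0054583, so the payment is 134,000 × 0.0054583 / (1 − 1.0054583^−144) = $1,346.10.
Total interest on Lender A = 144 × $1,346.10 − $134,000 = $59,838.40.
Lender B: at 6.25% the monthly rate is 0.0052083, so the payment is 134,000 × 0.0052083 / (1 − 1.0052083^−180) = $1,148.95.
Total interest on Lender B = 180 × $1,148.95 − $134,000 = $72,811.00.
Lender A is lower by $12,972.60.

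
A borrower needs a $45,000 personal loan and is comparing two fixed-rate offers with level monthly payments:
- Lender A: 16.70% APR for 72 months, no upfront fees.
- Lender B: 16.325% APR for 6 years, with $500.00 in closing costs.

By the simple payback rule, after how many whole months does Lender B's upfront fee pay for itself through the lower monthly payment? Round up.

54 months

Lender A: monthly rate = 16.7%/12 = 0.0139167; payment = 45,000 × 0.0139167 / (1 − (1+0.0139167)^−72) = $993.56.
Lender B: monthly rate = 16.325%/12 = 0.0136042; payment = 45,000 × 0.0136042 / (1 − (1+0.0136042)^−72) = $984.20.
Monthly savings = $993.56 − $984.20 = $9.36.
Break-even = $500.00 / $9.36 = 53.42 → 54 months.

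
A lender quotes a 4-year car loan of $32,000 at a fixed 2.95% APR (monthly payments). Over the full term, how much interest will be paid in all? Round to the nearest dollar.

$1,964

Monthly rate = 2.95%/12 = 0.0024583; payment = 32,000 × 0.0024583 / (1 − (1+0.0024583)^−48) = $707.59.
Total paid = 48 × $707.59 = $33,964.32; interest = $33,964.32 − $32,000 = $1,964.32.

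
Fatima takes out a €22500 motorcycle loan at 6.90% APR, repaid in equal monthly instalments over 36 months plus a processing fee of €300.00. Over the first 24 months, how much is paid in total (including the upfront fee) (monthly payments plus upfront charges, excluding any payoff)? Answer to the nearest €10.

€16,950

At 6.90% the monthly rate is 0.0057500, so the payment is 22,500 × 0.0057500 / (1 − 1.0057500^−36) = €693.71.
Total outlay = 24 × €693.71 + €300.00 = €16,949.04.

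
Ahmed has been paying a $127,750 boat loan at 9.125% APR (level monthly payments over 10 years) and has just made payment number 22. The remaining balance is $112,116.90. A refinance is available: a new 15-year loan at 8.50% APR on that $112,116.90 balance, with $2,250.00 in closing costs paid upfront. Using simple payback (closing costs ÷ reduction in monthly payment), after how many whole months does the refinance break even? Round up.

5 months

Current payment = 127,750 × 9.125%/12 / (1 − (1+0.0076042)^−120) = $1,626.94.
Refinanced payment = 112,116.90 × 0.0070833 / (1 − (1+0.0070833)^−180) = $1,104.06.
Monthly savings = $1,626.94 − $1,104.06 = $522.88.
Break-even = $2,250.00 / $522.88 = 4.30 → 5 months.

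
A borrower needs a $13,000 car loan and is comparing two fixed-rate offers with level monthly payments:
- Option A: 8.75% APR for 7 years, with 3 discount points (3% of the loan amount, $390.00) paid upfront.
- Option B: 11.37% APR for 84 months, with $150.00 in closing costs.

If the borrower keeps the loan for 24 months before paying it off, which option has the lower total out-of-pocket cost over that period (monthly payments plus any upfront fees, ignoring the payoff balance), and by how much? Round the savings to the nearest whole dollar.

Option A by $183

Option A: monthly rate = 8.75%/12 = 0.0072917; payment = 13,000 × 0.0072917 / (1 − (1+0.0072917)^−84) = $207.51.
Option B: monthly rate = 11.37%/12 = 0.0094750; payment = 13,000 × 0.0094750 / (1 − (1+0.0094750)^−84) = $225.13.
Over 24 months: Option A costs 24 × $207.51 + $390.00 = $5,370.24; Option B costs 24 × $225.13 + $150.00 = $5,553.12.
Option A is cheaper by $5,553.12 − $5,370.24 = $182.88.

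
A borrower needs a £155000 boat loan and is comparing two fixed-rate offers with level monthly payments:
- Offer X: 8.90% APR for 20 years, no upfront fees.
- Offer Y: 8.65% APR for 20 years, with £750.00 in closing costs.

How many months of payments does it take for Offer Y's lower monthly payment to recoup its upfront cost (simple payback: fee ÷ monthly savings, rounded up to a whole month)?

31 months

Offer X: monthly rate = 8.9%/12 = 0.0074167; payment = 155,000 × 0.0074167 / (1 − (1+0.0074167)^−240) = £1,384.62.
Offer Y: monthly rate = 8.65%/12 = 0.0072083; payment = 155,000 × 0.0072083 / (1 − (1+0.0072083)^−240) = £1,359.88.
Monthly savings = £1,384.62 − £1,359.88 = £24.74.
Break-even = £750.00 / £24.74 = 30.32 → 31 months.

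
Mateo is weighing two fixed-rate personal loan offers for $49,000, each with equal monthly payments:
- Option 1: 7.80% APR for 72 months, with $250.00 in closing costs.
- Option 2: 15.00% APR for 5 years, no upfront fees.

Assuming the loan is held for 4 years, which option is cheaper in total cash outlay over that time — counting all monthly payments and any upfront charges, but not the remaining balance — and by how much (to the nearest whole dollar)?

Option 1 by $14,695

Option 1: monthly rate = 7.8%/12 = 0.0065000; payment = 49,000 × 0.0065000 / (1 − (1+0.0065000)^−72) = $854.35.
Option 2: at 15.00% the monthly rate is 0.0125000, so the payment is 49,000 × 0.0125000 / (1 − 1.0125000^−60) = $1,165.71.
Over 48 months: Option 1 costs 48 × $854.35 + $250.00 = $41,258.80; Option 2 costs 48 × $1,165.71 = $55,954.08.
Option 1 is cheaper by $55,954.08 − $41,258.80 = $14,695.28.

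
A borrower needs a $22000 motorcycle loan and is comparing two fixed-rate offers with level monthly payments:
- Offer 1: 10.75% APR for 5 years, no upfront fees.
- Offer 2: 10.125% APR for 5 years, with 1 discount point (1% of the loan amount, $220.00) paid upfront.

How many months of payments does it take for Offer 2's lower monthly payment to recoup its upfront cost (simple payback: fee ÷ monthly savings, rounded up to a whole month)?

33 months

Offer 1: at 10.75% the monthly rate is 0.0089583, so the payment is 22,000 × 0.0089583 / (1 − 1.0089583^−60) = $475.59.
Offer 2: at 10.125% the monthly rate is 0.0084375, so the payment is 22,000 × 0.0084375 / (1 − 1.0084375^−60) = $468.79.
Monthly savings = $475.59 − $468.79 = $6.80.
Break-even = $220.00 / $6.80 = 32.35 → 33 months.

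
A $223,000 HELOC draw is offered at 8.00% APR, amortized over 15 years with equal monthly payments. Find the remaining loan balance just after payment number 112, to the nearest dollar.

With monthly rate i = 8%/12 = 0.0066667, the balance after k of n payments is P · [(1+i)^n − (1+i)^k] / [(1+i)^n − 1].
(1+0.0066667)^180 = 3.30692148 and (1+0.0066667)^112 = 2.10473335, so the balance is 223,000 × (3.30692148 − 2.10473335) / (3.30692148 − 1) = $116,210.26.

$116,210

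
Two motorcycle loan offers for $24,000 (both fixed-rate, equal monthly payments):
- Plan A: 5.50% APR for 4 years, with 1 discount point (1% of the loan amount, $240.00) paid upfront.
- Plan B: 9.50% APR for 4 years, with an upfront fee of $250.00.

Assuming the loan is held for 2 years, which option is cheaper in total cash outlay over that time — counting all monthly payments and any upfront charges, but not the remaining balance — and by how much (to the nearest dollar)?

Plan A by $1,085

Plan A: monthly rate = 5.5%/12 = 0.0045833; payment = 24,000 × 0.0045833 / (1 − (1+0.0045833)^−48) = $558.16.
Plan B: monthly rate = 9.5%/12 = 0.0079167; payment = 24,000 × 0.0079167 / (1 − (1+0.0079167)^−48) = $602.96.
Over 24 months: Plan A costs 24 × $558.16 + $240.00 = $13,635.84; Plan B costs 24 × $602.96 + $250.00 = $14,721.04.
Plan A is cheaper by $14,721.04 − $13,635.84 = $1,085.20.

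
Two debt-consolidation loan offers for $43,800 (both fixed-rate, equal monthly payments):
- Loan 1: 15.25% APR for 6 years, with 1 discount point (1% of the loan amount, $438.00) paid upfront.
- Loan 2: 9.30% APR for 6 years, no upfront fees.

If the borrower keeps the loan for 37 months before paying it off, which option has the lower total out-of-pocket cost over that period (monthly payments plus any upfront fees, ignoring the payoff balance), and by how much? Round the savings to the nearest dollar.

Loan 1: at 15.25% the monthly rate is 0.0127083, so the payment is 43,800 × 0.0127083 / (1 − 1.0127083^−72) = $932.11.
Loan 2: at 9.30% the monthly rate is 0.0077500, so the payment is 43,800 × 0.0077500 / (1 − 1.0077500^−72) = $796.06.
Over 37 months: Loan 1 costs 37 × $932.11 + $438.00 = $34,926.07; Loan 2 costs 37 × $796.06 = $29,454.22.
Loan 2 is cheaper by $34,926.07 − $29,454.22 = $5,471.85.

Loan 2 by $5,472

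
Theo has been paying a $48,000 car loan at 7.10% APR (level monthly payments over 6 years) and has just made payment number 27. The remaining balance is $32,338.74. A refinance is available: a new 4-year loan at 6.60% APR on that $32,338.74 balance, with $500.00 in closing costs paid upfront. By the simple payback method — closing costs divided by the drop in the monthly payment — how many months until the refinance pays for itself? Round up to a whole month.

Current payment = 48,000 × 7.1%/12 / (1 − (1+0.0059167)^−72) = $820.66.
Refinanced payment = 32,338.74 × 0.0055000 / (1 − (1+0.0055000)^−48) = $768.40.
Monthly savings = $820.66 − $768.40 = $52.26.
Break-even = $500.00 / $52.26 = 9.57 → 10 months.

10 months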